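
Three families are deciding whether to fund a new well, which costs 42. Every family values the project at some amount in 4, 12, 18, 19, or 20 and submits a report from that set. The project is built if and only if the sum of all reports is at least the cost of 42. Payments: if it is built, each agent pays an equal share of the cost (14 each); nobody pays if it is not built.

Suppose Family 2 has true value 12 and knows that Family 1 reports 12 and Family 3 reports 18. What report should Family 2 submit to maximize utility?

4

Report 4: project not built, utility 0.
Report 12: project built, pays 14, utility 12 - 14 = -2.
Report 18: project built, pays 14, utility 12 - 14 = -2.
Report 19: project built, pays 14, utility 12 - 14 = -2.
Report 20: project built, pays 14, utility 12 - 14 = -2.
The best choice is 4 with utility 0.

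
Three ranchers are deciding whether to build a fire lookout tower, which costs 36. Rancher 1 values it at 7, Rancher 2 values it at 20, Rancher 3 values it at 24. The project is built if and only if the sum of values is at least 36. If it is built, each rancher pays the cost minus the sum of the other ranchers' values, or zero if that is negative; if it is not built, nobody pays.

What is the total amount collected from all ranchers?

14

Total value 51 ≥ cost 36, so it is built.
Rancher 1: others sum to 44; max(0, 36 - 44) = 0.
Rancher 2: others sum to 31; max(0, 36 - 31) = 5.
Rancher 3: others sum to 27; max(0, 36 - 27) = 9.
Total collected = 0 + 5 + 9 = 14.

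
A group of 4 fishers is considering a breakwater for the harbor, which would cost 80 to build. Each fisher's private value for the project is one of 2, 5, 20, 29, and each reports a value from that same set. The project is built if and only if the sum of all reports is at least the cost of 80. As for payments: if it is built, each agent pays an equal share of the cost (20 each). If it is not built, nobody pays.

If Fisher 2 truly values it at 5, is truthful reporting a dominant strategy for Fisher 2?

Check each profile of the others' reports and compare truth against every alternative report.
Others report (20, 29, 29): truth gives -15, best alternative gives -15.
Others report (29, 20, 29): truth gives -15, best alternative gives -15.
Others report (29, 29, 20): truth gives -15, best alternative gives -15.
Others report (29, 29, 29): truth gives -15, best alternative gives -15.
Others report (2, 2, 2): truth gives 0, best alternative gives 0.
Others report (2, 2, 5): truth gives 0, best alternative gives 0.
(Remaining 58 profiles checked similarly; truth is weakly best in each.)
In every case the truthful report is at least as good as any alternative, so it is a dominant strategy.

Yes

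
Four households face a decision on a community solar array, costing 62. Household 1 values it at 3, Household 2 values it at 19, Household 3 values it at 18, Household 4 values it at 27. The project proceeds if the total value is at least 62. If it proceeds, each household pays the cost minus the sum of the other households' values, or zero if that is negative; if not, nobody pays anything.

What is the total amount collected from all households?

49

Total value 67 ≥ cost 62, so it is built.
Household 1: others sum to 64; max(0, 62 - 64) = 0.
Household 2: others sum to 48; max(0, 62 - 48) = 14.
Household 3: others sum to 49; max(0, 62 - 49) = 13.
Household 4: others sum to 40; max(0, 62 - 40) = 22.
Total collected = 0 + 14 + 13 + 22 = 49.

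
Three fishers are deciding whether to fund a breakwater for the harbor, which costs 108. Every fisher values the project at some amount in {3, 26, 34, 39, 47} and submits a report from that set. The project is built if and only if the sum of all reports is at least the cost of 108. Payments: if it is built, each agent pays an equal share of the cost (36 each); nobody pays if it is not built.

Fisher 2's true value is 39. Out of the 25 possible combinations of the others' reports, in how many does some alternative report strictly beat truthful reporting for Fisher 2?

3

Others report (26, 39): truth gives 0; report 47 gives 3 > 0. Violating.
Others report (34, 34): truth gives 0; report 47 gives 3 > 0. Violating.
Others report (39, 26): truth gives 0; report 47 gives 3 > 0. Violating.
Others report (3, 3): truth gives 0; no alternative beats it.
Others report (3, 26): truth gives 0; no alternative beats it.
(Checking all 25 profiles: 3 have a profitable deviation, 22 do not.)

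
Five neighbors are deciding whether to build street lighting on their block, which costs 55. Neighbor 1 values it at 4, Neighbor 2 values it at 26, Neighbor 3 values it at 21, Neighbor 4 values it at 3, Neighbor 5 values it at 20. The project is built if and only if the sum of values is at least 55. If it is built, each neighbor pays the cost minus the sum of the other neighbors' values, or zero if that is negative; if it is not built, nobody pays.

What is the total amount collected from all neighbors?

10

Total value 74 ≥ cost 55, so it is built.
Neighbor 1: others sum to 70; max(0, 55 - 70) = 0.
Neighbor 2: others sum to 48; max(0, 55 - 48) = 7.
Neighbor 3: others sum to 53; max(0, 55 - 53) = 2.
Neighbor 4: others sum to 71; max(0, 55 - 71) = 0.
Neighbor 5: others sum to 54; max(0, 55 - 54) = 1.
Total collected = 0 + 7 + 2 + 0 + 1 = 10.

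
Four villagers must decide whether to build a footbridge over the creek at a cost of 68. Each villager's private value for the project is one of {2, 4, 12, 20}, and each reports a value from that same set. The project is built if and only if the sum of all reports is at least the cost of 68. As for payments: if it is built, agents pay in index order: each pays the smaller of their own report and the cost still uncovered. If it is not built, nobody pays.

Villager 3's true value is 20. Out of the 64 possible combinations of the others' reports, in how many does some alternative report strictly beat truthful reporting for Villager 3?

1

Others report (20, 20, 20): truth gives 0; report 12 gives 8 > 0. Violating.
Others report (2, 2, 2): truth gives 0; no alternative beats it.
Others report (2, 2, 4): truth gives 0; no alternative beats it.
(Checking all 64 profiles: 1 has a profitable deviation, 63 do not.)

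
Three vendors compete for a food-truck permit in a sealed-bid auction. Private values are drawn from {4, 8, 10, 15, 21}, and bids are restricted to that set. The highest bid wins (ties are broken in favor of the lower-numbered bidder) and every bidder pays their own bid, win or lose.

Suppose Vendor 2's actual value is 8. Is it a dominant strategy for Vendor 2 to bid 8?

Consider the case where Vendor 1 bids 4 and Vendor 3 bids 10.
Truthful bid 8: loses but pays 8, utility -8.
Bid 4 instead: loses but pays 4, utility -4.
Since -4 > -8, bidding 4 is strictly better here, so truthful bidding is not dominant.

No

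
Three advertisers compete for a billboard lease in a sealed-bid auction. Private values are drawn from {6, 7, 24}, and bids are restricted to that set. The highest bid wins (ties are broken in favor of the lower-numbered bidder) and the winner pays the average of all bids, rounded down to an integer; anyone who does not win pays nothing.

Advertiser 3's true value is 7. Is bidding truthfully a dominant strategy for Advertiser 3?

Check each profile of the others' bids and compare truth against every alternative bid.
Others bid (6, 6): truth gives 1, best alternative gives 0.
Others bid (6, 7): truth gives 0, best alternative gives 0.
Others bid (6, 24): truth gives 0, best alternative gives 0.
Others bid (7, 6): truth gives 0, best alternative gives 0.
Others bid (7, 7): truth gives 0, best alternative gives 0.
Others bid (7, 24): truth gives 0, best alternative gives 0.
(Remaining 3 profiles checked similarly; truth is weakly best in each.)
In every case the truthful bid is at least as good as any alternative, so it is a dominant strategy.

Yes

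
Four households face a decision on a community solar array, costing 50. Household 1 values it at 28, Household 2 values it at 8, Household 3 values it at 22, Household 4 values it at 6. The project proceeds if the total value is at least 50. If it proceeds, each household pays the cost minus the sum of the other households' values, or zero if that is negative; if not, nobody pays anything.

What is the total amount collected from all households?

22

Total value 64 ≥ cost 50, so it is built.
Household 1: others sum to 36; max(0, 50 - 36) = 14.
Household 2: others sum to 56; max(0, 50 - 56) = 0.
Household 3: others sum to 42; max(0, 50 - 42) = 8.
Household 4: others sum to 58; max(0, 50 - 58) = 0.
Total collected = 14 + 0 + 8 + 0 = 22.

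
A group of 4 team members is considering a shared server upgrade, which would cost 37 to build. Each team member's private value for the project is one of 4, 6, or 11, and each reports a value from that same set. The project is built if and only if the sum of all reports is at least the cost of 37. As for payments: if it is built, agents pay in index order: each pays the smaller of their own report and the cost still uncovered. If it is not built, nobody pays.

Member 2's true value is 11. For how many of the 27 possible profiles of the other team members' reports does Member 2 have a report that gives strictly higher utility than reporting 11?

Others report (11, 11, 11): truth gives 0; report 4 gives 7 > 0. Violating.
Others report (4, 4, 4): truth gives 0; no alternative beats it.
Others report (4, 4, 6): truth gives 0; no alternative beats it.
(Checking all 27 profiles: 1 has a profitable deviation, 26 do not.)

1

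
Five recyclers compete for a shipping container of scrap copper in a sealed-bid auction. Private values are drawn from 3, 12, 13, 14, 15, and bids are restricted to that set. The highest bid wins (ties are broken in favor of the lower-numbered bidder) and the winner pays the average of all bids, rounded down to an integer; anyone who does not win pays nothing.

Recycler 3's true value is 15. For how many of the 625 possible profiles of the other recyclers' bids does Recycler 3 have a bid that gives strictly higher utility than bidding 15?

Others bid (3, 3, 3, 3): truth gives 10; bid 12 gives 11 > 10. Violating.
Others bid (3, 3, 3, 12): truth gives 8; bid 12 gives 9 > 8. Violating.
Others bid (3, 3, 12, 3): truth gives 8; bid 12 gives 9 > 8. Violating.
Others bid (3, 3, 12, 12): truth gives 6; bid 12 gives 7 > 6. Violating.
Others bid (3, 3, 3, 13): truth gives 8; no alternative beats it.
Others bid (3, 3, 3, 14): truth gives 8; no alternative beats it.
(Checking all 625 profiles: 39 have a profitable deviation, 586 do not.)

39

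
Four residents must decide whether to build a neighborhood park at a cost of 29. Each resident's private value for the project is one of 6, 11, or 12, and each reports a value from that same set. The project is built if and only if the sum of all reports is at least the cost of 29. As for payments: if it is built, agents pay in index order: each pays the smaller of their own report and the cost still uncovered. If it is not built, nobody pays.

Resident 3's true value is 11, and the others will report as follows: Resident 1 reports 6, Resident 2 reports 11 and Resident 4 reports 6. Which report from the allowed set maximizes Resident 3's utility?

6

Report 6: project built, pays 6, utility 11 - 6 = 5.
Report 11: project built, pays 11, utility 11 - 11 = 0.
Report 12: project built, pays 12, utility 11 - 12 = -1.
The best choice is 6 with utility 5.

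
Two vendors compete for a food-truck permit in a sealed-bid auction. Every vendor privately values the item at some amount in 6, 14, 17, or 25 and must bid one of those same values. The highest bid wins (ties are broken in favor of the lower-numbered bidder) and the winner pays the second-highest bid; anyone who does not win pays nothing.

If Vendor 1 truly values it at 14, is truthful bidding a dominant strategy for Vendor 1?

Check each profile of the others' bids and compare truth against every alternative bid.
Others bid (6): truth gives 8, best alternative gives 8.
Others bid (14): truth gives 0, best alternative gives 0.
Others bid (17): truth gives 0, best alternative gives 0.
Others bid (25): truth gives 0, best alternative gives 0.
In every case the truthful bid is at least as good as any alternative, so it is a dominant strategy.

Yes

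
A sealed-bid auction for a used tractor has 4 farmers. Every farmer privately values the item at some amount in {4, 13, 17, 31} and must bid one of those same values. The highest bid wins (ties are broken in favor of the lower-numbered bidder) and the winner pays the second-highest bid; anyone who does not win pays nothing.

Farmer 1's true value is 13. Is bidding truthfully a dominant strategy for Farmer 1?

Check each profile of the others' bids and compare truth against every alternative bid.
Others bid (4, 4, 4): truth gives 9, best alternative gives 9.
Others bid (4, 4, 13): truth gives 0, best alternative gives 0.
Others bid (4, 4, 17): truth gives 0, best alternative gives 0.
Others bid (4, 4, 31): truth gives 0, best alternative gives 0.
Others bid (4, 13, 4): truth gives 0, best alternative gives 0.
Others bid (4, 13, 13): truth gives 0, best alternative gives 0.
(Remaining 58 profiles checked similarly; truth is weakly best in each.)
In every case the truthful bid is at least as good as any alternative, so it is a dominant strategy.

Yes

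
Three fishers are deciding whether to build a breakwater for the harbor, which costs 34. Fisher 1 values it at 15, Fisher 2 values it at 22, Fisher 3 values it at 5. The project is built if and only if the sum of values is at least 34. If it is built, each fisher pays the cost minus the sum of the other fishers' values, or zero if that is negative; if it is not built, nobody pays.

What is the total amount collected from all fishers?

21

Total value 42 ≥ cost 34, so it is built.
Fisher 1: others sum to 27; max(0, 34 - 27) = 7.
Fisher 2: others sum to 20; max(0, 34 - 20) = 14.
Fisher 3: others sum to 37; max(0, 34 - 37) = 0.
Total collected = 7 + 14 + 0 = 21.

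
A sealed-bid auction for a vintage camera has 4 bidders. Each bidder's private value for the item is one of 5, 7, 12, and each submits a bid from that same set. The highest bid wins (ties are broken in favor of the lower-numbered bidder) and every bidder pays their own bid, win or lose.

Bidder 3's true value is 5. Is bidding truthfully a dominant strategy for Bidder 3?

No

Consider the case where Bidder 1 bids 5, Bidder 2 bids 5 and Bidder 4 bids 5.
Truthful bid 5: loses but pays 5, utility -5.
Bid 7 instead: wins, pays 7, utility 5 - 7 = -2.
Since -2 > -5, bidding 7 is strictly better here, so truthful bidding is not dominant.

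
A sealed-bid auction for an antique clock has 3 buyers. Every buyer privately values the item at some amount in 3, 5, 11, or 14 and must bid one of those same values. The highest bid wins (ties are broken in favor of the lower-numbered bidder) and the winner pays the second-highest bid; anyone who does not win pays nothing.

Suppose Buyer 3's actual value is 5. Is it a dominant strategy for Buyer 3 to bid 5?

Yes

Check each profile of the others' bids and compare truth against every alternative bid.
Others bid (3, 3): truth gives 2, best alternative gives 2.
Others bid (3, 5): truth gives 0, best alternative gives 0.
Others bid (3, 11): truth gives 0, best alternative gives 0.
Others bid (3, 14): truth gives 0, best alternative gives 0.
Others bid (5, 3): truth gives 0, best alternative gives 0.
Others bid (5, 5): truth gives 0, best alternative gives 0.
(Remaining 10 profiles checked similarly; truth is weakly best in each.)
In every case the truthful bid is at least as good as any alternative, so it is a dominant strategy.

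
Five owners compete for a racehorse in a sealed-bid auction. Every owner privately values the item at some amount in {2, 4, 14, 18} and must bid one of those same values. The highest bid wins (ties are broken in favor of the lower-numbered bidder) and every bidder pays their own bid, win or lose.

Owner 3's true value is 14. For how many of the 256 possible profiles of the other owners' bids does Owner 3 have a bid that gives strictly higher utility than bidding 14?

224

Others bid (2, 2, 2, 2): truth gives 0; bid 4 gives 10 > 0. Violating.
Others bid (2, 2, 2, 4): truth gives 0; bid 4 gives 10 > 0. Violating.
Others bid (2, 2, 2, 18): truth gives -14; bid 2 gives -2 > -14. Violating.
Others bid (2, 2, 4, 2): truth gives 0; bid 4 gives 10 > 0. Violating.
Others bid (2, 2, 2, 14): truth gives 0; no alternative beats it.
Others bid (2, 2, 4, 14): truth gives 0; no alternative beats it.
(Checking all 256 profiles: 224 have a profitable deviation, 32 do not.)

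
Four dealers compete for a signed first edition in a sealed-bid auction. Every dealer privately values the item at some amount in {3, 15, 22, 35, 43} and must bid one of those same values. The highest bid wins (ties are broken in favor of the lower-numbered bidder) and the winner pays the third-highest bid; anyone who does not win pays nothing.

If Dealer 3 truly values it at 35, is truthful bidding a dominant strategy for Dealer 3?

No

Consider the case where Dealer 1 bids 3, Dealer 2 bids 3 and Dealer 4 bids 43.
Truthful bid 35: loses, pays 0, utility 0.
Bid 43 instead: wins, pays 3, utility 35 - 3 = 32.
Since 32 > 0, bidding 43 is strictly better here, so truthful bidding is not dominant.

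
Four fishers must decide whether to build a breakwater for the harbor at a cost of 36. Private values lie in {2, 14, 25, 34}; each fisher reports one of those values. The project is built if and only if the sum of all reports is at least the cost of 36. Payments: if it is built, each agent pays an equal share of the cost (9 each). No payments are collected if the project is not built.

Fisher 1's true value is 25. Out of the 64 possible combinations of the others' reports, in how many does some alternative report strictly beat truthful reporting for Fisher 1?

Others report (2, 2, 2): truth gives 0; report 34 gives 16 > 0. Violating.
Others report (2, 2, 14): truth gives 16; no alternative beats it.
Others report (2, 2, 25): truth gives 16; no alternative beats it.
(Checking all 64 profiles: 1 has a profitable deviation, 63 do not.)

1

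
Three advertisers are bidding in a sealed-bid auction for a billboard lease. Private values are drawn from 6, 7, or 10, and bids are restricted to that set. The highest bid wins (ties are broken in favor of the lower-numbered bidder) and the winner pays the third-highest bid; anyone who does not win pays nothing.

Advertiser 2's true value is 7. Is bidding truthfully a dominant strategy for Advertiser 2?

No

Consider the case where Advertiser 1 bids 6 and Advertiser 3 bids 10.
Truthful bid 7: loses, pays 0, utility 0.
Bid 10 instead: wins, pays 6, utility 7 - 6 = 1.
Since 1 > 0, bidding 10 is strictly better here, so truthful bidding is not dominant.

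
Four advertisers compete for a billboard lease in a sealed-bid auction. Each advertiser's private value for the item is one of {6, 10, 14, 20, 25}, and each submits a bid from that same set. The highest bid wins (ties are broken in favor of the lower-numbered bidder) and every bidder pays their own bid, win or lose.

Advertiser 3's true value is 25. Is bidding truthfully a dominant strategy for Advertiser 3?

No

Consider the case where Advertiser 1 bids 6, Advertiser 2 bids 6 and Advertiser 4 bids 6.
Truthful bid 25: wins, pays 25, utility 25 - 25 = 0.
Bid 10 instead: wins, pays 10, utility 25 - 10 = 15.
Since 15 > 0, bidding 10 is strictly better here, so truthful bidding is not dominant.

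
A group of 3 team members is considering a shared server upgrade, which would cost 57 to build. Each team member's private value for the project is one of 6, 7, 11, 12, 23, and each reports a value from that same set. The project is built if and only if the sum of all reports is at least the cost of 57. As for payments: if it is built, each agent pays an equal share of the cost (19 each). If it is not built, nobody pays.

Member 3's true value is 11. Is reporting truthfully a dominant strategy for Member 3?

No

Consider the case where Member 1 reports 23 and Member 2 reports 23.
Truthful report 11: project built, pays 19, utility 11 - 19 = -8.
Report 6 instead: project not built, utility 0.
Since 0 > -8, reporting 6 is strictly better here, so truthful reporting is not dominant.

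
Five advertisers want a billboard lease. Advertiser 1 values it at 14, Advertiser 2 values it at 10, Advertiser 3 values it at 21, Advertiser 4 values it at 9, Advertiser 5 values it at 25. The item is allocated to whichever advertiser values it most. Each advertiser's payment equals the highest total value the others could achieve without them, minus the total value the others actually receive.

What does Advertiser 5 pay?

Advertiser 5 has the highest value and receives the item.
Without Advertiser 5, the item would go to the next-highest value, 21, so the others could achieve 21.
With Advertiser 5 present and winning, the others receive nothing, so their total is 0.
Payment = 21 - 0 = 21.

21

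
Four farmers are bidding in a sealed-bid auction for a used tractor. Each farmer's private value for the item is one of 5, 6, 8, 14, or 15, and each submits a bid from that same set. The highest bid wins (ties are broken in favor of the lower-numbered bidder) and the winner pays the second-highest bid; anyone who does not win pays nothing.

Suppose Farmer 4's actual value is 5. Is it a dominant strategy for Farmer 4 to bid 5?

Check each profile of the others' bids and compare truth against every alternative bid.
Others bid (5, 5, 5): truth gives 0, best alternative gives 0.
Others bid (5, 5, 6): truth gives 0, best alternative gives 0.
Others bid (5, 5, 8): truth gives 0, best alternative gives 0.
Others bid (5, 5, 14): truth gives 0, best alternative gives 0.
Others bid (5, 5, 15): truth gives 0, best alternative gives 0.
Others bid (5, 6, 5): truth gives 0, best alternative gives 0.
(Remaining 119 profiles checked similarly; truth is weakly best in each.)
In every case the truthful bid is at least as good as any alternative, so it is a dominant strategy.

Yes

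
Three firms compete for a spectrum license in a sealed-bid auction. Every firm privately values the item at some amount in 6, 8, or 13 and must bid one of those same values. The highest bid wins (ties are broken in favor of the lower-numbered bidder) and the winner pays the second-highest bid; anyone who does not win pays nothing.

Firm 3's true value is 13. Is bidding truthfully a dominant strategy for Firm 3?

Check each profile of the others' bids and compare truth against every alternative bid.
Others bid (6, 8): truth gives 5, best alternative gives 0.
Others bid (8, 6): truth gives 5, best alternative gives 0.
Others bid (8, 8): truth gives 5, best alternative gives 0.
Others bid (6, 6): truth gives 7, best alternative gives 7.
Others bid (6, 13): truth gives 0, best alternative gives 0.
Others bid (8, 13): truth gives 0, best alternative gives 0.
(Remaining 3 profiles checked similarly; truth is weakly best in each.)
In every case the truthful bid is at least as good as any alternative, so it is a dominant strategy.

Yes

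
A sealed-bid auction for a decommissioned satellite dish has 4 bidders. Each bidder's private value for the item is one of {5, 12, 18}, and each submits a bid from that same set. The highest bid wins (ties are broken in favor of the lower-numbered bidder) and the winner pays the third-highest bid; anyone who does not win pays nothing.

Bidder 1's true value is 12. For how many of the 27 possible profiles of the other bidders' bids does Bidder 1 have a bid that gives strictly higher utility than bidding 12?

3

Others bid (5, 5, 18): truth gives 0; bid 18 gives 7 > 0. Violating.
Others bid (5, 18, 5): truth gives 0; bid 18 gives 7 > 0. Violating.
Others bid (18, 5, 5): truth gives 0; bid 18 gives 7 > 0. Violating.
Others bid (5, 5, 5): truth gives 7; no alternative beats it.
Others bid (5, 5, 12): truth gives 7; no alternative beats it.
(Checking all 27 profiles: 3 have a profitable deviation, 24 do not.)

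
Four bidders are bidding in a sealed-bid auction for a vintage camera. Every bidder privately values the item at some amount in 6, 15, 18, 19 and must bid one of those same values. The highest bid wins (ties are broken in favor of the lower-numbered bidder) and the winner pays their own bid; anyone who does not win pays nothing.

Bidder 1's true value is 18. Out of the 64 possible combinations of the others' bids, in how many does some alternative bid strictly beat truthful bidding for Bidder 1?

8

Others bid (6, 6, 6): truth gives 0; bid 6 gives 12 > 0. Violating.
Others bid (6, 6, 15): truth gives 0; bid 15 gives 3 > 0. Violating.
Others bid (6, 15, 6): truth gives 0; bid 15 gives 3 > 0. Violating.
Others bid (6, 15, 15): truth gives 0; bid 15 gives 3 > 0. Violating.
Others bid (6, 6, 18): truth gives 0; no alternative beats it.
Others bid (6, 6, 19): truth gives 0; no alternative beats it.
(Checking all 64 profiles: 8 have a profitable deviation, 56 do not.)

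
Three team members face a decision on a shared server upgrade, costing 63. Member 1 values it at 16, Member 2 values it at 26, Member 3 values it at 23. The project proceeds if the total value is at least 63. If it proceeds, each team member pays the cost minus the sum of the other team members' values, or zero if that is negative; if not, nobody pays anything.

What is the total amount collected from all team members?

Total value 65 ≥ cost 63, so it is built.
Member 1: others sum to 49; max(0, 63 - 49) = 14.
Member 2: others sum to 39; max(0, 63 - 39) = 24.
Member 3: others sum to 42; max(0, 63 - 42) = 21.
Total collected = 14 + 24 + 21 = 59.

59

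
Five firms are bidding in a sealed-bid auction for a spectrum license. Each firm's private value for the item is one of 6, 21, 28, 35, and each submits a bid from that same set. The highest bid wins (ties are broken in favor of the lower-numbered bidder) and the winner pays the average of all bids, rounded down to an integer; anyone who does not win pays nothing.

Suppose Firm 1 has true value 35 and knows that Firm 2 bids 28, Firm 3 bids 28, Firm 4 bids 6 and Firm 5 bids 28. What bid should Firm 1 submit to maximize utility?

28

Bid 6: loses, pays 0, utility 0.
Bid 21: loses, pays 0, utility 0.
Bid 28: wins, pays 23, utility 35 - 23 = 12.
Bid 35: wins, pays 25, utility 35 - 25 = 10.
The best choice is 28 with utility 12.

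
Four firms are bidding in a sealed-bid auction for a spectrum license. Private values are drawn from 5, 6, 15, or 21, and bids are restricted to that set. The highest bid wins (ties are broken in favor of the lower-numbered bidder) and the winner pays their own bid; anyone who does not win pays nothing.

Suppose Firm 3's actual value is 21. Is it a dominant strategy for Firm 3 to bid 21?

No

Consider the case where Firm 1 bids 5, Firm 2 bids 5 and Firm 4 bids 5.
Truthful bid 21: wins, pays 21, utility 21 - 21 = 0.
Bid 6 instead: wins, pays 6, utility 21 - 6 = 15.
Since 15 > 0, bidding 6 is strictly better here, so truthful bidding is not dominant.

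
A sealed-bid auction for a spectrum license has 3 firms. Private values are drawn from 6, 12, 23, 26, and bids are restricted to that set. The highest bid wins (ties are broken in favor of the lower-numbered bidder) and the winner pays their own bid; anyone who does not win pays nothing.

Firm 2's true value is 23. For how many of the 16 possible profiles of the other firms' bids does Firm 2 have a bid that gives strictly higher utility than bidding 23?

2

Others bid (6, 6): truth gives 0; bid 12 gives 11 > 0. Violating.
Others bid (6, 12): truth gives 0; bid 12 gives 11 > 0. Violating.
Others bid (6, 23): truth gives 0; no alternative beats it.
Others bid (6, 26): truth gives 0; no alternative beats it.
(Checking all 16 profiles: 2 have a profitable deviation, 14 do not.)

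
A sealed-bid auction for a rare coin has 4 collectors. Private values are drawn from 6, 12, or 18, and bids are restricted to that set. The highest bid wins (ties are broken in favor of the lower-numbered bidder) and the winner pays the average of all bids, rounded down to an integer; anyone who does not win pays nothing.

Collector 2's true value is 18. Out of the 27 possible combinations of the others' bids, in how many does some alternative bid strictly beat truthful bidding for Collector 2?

Others bid (6, 6, 6): truth gives 9; bid 12 gives 11 > 9. Violating.
Others bid (6, 6, 12): truth gives 8; bid 12 gives 9 > 8. Violating.
Others bid (6, 12, 6): truth gives 8; bid 12 gives 9 > 8. Violating.
Others bid (6, 12, 12): truth gives 6; bid 12 gives 8 > 6. Violating.
Others bid (6, 6, 18): truth gives 6; no alternative beats it.
Others bid (6, 12, 18): truth gives 5; no alternative beats it.
(Checking all 27 profiles: 4 have a profitable deviation, 23 do not.)

4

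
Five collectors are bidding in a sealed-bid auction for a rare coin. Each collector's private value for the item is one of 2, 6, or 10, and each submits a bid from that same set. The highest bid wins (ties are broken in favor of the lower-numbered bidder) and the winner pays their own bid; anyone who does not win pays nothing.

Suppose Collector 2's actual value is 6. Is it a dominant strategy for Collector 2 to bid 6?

Check each profile of the others' bids and compare truth against every alternative bid.
Others bid (2, 2, 2, 2): truth gives 0, best alternative gives 0.
Others bid (2, 2, 2, 6): truth gives 0, best alternative gives 0.
Others bid (2, 2, 2, 10): truth gives 0, best alternative gives 0.
Others bid (2, 2, 6, 2): truth gives 0, best alternative gives 0.
Others bid (2, 2, 6, 6): truth gives 0, best alternative gives 0.
Others bid (2, 2, 6, 10): truth gives 0, best alternative gives 0.
(Remaining 75 profiles checked similarly; truth is weakly best in each.)
In every case the truthful bid is at least as good as any alternative, so it is a dominant strategy.

Yes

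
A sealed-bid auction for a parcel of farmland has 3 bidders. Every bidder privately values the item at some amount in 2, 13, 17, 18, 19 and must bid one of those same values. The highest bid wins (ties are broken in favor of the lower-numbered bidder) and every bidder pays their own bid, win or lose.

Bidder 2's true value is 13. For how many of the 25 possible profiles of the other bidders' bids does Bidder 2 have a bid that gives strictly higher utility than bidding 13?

23

Others bid (2, 17): truth gives -13; bid 2 gives -2 > -13. Violating.
Others bid (2, 18): truth gives -13; bid 2 gives -2 > -13. Violating.
Others bid (2, 19): truth gives -13; bid 2 gives -2 > -13. Violating.
Others bid (13, 2): truth gives -13; bid 2 gives -2 > -13. Violating.
Others bid (2, 2): truth gives 0; no alternative beats it.
Others bid (2, 13): truth gives 0; no alternative beats it.
(Checking all 25 profiles: 23 have a profitable deviation, 2 do not.)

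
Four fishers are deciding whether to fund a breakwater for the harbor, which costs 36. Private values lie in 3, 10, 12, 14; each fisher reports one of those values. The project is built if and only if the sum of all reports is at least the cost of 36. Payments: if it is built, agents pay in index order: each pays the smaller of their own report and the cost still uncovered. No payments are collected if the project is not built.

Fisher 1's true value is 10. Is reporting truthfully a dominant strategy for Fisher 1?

No

Consider the case where Fisher 2 reports 10, Fisher 3 reports 10 and Fisher 4 reports 14.
Truthful report 10: project built, pays 10, utility 10 - 10 = 0.
Report 3 instead: project built, pays 3, utility 10 - 3 = 7.
Since 7 > 0, reporting 3 is strictly better here, so truthful reporting is not dominant.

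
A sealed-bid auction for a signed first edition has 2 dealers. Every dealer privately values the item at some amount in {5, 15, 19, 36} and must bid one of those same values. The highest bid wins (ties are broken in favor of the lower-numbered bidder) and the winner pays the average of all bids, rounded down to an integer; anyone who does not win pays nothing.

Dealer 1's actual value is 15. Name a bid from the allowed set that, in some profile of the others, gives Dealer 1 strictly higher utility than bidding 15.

5

Suppose Dealer 2 bids 5.
Bid 15: wins, pays 10, utility 15 - 10 = 5.
Bid 5: wins, pays 5, utility 15 - 5 = 10.
So bidding 5 beats truth here (10 > 5).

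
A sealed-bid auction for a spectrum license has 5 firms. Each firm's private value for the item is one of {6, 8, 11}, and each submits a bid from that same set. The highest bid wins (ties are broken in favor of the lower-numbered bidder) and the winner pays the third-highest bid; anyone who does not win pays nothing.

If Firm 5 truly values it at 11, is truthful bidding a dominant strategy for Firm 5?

Check each profile of the others' bids and compare truth against every alternative bid.
Others bid (6, 6, 6, 8): truth gives 5, best alternative gives 0.
Others bid (6, 6, 8, 6): truth gives 5, best alternative gives 0.
Others bid (6, 8, 6, 6): truth gives 5, best alternative gives 0.
Others bid (8, 6, 6, 6): truth gives 5, best alternative gives 0.
Others bid (6, 6, 8, 8): truth gives 3, best alternative gives 0.
Others bid (6, 8, 6, 8): truth gives 3, best alternative gives 0.
(Remaining 75 profiles checked similarly; truth is weakly best in each.)
In every case the truthful bid is at least as good as any alternative, so it is a dominant strategy.

Yes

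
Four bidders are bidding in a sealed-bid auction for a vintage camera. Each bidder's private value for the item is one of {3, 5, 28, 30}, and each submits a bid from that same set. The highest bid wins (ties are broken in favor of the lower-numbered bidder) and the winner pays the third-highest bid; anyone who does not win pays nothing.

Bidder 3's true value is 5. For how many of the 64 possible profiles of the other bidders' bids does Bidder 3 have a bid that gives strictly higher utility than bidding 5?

6

Others bid (3, 3, 28): truth gives 0; bid 28 gives 2 > 0. Violating.
Others bid (3, 3, 30): truth gives 0; bid 30 gives 2 > 0. Violating.
Others bid (3, 5, 3): truth gives 0; bid 28 gives 2 > 0. Violating.
Others bid (3, 28, 3): truth gives 0; bid 30 gives 2 > 0. Violating.
Others bid (3, 3, 3): truth gives 2; no alternative beats it.
Others bid (3, 3, 5): truth gives 2; no alternative beats it.
(Checking all 64 profiles: 6 have a profitable deviation, 58 do not.)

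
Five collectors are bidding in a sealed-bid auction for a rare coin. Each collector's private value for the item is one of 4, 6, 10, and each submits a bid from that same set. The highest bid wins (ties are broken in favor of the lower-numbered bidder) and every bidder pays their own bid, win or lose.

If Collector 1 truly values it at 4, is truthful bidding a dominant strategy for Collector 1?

No

Consider the case where Collector 2 bids 4, Collector 3 bids 4, Collector 4 bids 4 and Collector 5 bids 6.
Truthful bid 4: loses but pays 4, utility -4.
Bid 6 instead: wins, pays 6, utility 4 - 6 = -2.
Since -2 > -4, bidding 6 is strictly better here, so truthful bidding is not dominant.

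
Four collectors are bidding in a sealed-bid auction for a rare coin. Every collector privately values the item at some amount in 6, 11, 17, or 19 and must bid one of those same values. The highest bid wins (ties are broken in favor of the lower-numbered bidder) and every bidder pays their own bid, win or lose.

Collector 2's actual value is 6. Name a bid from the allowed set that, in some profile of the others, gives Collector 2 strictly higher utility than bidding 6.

Suppose Collector 1 bids 6, Collector 3 bids 6 and Collector 4 bids 6.
Bid 6: loses but pays 6, utility -6.
Bid 11: wins, pays 11, utility 6 - 11 = -5.
So bidding 11 beats truth here (-5 > -6).

11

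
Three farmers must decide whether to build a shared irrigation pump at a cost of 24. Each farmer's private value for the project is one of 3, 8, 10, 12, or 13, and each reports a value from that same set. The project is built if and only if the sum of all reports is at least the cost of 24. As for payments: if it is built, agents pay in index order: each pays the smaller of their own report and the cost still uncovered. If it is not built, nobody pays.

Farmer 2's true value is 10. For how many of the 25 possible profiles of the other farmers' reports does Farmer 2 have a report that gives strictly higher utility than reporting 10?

Others report (3, 13): truth gives 0; report 8 gives 2 > 0. Violating.
Others report (8, 8): truth gives 0; report 8 gives 2 > 0. Violating.
Others report (8, 10): truth gives 0; report 8 gives 2 > 0. Violating.
Others report (8, 12): truth gives 0; report 8 gives 2 > 0. Violating.
Others report (3, 3): truth gives 0; no alternative beats it.
Others report (3, 8): truth gives 0; no alternative beats it.
(Checking all 25 profiles: 18 have a profitable deviation, 7 do not.)

18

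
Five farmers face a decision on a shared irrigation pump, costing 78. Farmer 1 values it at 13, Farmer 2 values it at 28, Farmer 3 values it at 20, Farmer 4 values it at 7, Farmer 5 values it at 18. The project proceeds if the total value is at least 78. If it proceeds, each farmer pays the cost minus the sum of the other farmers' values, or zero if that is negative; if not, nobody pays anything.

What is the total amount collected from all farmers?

Total value 86 ≥ cost 78, so it is built.
Farmer 1: others sum to 73; max(0, 78 - 73) = 5.
Farmer 2: others sum to 58; max(0, 78 - 58) = 20.
Farmer 3: others sum to 66; max(0, 78 - 66) = 12.
Farmer 4: others sum to 79; max(0, 78 - 79) = 0.
Farmer 5: others sum to 68; max(0, 78 - 68) = 10.
Total collected = 5 + 20 + 12 + 0 + 10 = 47.

47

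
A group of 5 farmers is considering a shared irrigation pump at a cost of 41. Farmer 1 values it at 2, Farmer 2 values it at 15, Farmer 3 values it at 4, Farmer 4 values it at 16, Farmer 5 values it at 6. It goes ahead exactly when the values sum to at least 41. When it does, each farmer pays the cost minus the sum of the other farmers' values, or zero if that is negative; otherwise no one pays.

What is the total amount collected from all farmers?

Total value 43 ≥ cost 41, so it is built.
Farmer 1: others sum to 41; max(0, 41 - 41) = 0.
Farmer 2: others sum to 28; max(0, 41 - 28) = 13.
Farmer 3: others sum to 39; max(0, 41 - 39) = 2.
Farmer 4: others sum to 27; max(0, 41 - 27) = 14.
Farmer 5: others sum to 37; max(0, 41 - 37) = 4.
Total collected = 0 + 13 + 2 + 14 + 4 = 33.

33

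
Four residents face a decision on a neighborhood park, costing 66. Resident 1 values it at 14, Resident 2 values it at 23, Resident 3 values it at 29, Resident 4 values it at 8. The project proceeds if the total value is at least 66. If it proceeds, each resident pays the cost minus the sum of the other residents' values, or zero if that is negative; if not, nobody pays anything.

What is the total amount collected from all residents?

Total value 74 ≥ cost 66, so it is built.
Resident 1: others sum to 60; max(0, 66 - 60) = 6.
Resident 2: others sum to 51; max(0, 66 - 51) = 15.
Resident 3: others sum to 45; max(0, 66 - 45) = 21.
Resident 4: others sum to 66; max(0, 66 - 66) = 0.
Total collected = 6 + 15 + 21 + 0 = 42.

42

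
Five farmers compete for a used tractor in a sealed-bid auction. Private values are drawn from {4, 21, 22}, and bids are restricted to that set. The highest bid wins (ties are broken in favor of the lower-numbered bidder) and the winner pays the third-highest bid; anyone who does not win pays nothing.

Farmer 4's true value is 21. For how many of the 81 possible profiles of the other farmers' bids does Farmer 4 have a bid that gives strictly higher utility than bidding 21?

Others bid (4, 4, 4, 22): truth gives 0; bid 22 gives 17 > 0. Violating.
Others bid (4, 4, 21, 4): truth gives 0; bid 22 gives 17 > 0. Violating.
Others bid (4, 21, 4, 4): truth gives 0; bid 22 gives 17 > 0. Violating.
Others bid (21, 4, 4, 4): truth gives 0; bid 22 gives 17 > 0. Violating.
Others bid (4, 4, 4, 4): truth gives 17; no alternative beats it.
Others bid (4, 4, 4, 21): truth gives 17; no alternative beats it.
(Checking all 81 profiles: 4 have a profitable deviation, 77 do not.)

4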